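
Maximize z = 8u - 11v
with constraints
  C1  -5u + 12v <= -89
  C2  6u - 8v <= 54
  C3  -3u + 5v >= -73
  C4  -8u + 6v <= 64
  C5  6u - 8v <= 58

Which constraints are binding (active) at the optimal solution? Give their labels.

C2 and C4

Vertices and z = 8u - 11v:
  (-2, -33/4) → z = 299/4
  (-217/11, -172/11) → z = 156/11
  (-209/7, -204/7) → z = 572/7

The maximum is at (-209/7, -204/7). Substituting into each constraint, equality holds for C2 and C4; the remaining constraints have slack.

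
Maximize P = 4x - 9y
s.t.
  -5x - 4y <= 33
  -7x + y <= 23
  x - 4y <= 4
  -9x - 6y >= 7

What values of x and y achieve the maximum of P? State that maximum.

x = -2/21, y = -43/42, maximum P = 53/6

Corner points and P = 4x - 9y:
  (-32/9, -17/9) → P = 25/9
  (-145/51, 158/51) → P = -2002/51
  (-2/21, -43/42) → P = 53/6

At the optimal vertex, x - 4y = 4 and -9x - 6y = 7.
Solving simultaneously gives x = -2/21, y = -43/42.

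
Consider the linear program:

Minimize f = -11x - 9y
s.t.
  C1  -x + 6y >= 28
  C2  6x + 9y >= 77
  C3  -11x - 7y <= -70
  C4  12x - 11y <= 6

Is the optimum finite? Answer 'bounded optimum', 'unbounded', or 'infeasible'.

unbounded

From the feasible point (14/3, 49/9), moving in the direction (-7, 11) keeps every constraint satisfied while f decreases without bound.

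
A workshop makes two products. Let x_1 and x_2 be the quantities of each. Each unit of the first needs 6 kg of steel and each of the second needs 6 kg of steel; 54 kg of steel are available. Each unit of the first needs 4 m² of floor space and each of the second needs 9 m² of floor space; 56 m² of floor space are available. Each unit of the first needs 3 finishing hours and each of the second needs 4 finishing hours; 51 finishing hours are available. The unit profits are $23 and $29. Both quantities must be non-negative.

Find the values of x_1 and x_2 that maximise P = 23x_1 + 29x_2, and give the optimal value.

x_1 = 5, x_2 = 4, maximum P = 231

Corner points and P = 23x_1 + 29x_2:
  (0, 0) → P = 0
  (0, 56/9) → P = 1624/9
  (9, 0) → P = 207
  (5, 4) → P = 231

The binding constraints are 6x_1 + 6x_2 = 54 and 4x_1 + 9x_2 = 56.
Solving simultaneously gives x_1 = 5, x_2 = 4.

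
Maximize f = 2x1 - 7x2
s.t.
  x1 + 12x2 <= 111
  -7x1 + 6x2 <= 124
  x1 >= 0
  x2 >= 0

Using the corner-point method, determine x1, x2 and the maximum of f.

x1 = 111, x2 = 0, maximum f = 222

Corner points and f = 2x1 - 7x2:
  (0, 37/4) → f = -259/4
  (111, 0) → f = 222
  (0, 0) → f = 0

The optimum lies where x1 + 12x2 = 111 and x2 = 0.
Solving simultaneously gives x1 = 111, x2 = 0.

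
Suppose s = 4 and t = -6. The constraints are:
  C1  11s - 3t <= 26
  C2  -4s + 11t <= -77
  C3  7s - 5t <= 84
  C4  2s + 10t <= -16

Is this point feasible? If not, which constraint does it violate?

not feasible — violates C1

Constraint C1: 11s - 3t = 62, which is not ≤ 26. All other constraints are satisfied.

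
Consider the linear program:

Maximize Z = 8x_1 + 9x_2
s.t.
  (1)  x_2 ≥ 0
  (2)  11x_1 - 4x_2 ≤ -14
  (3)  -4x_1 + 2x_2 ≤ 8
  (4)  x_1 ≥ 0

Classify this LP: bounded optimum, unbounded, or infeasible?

Extreme points and Z = 8x_1 + 9x_2:
  (2/3, 16/3) → Z = 160/3
  (0, 7/2) → Z = 63/2
  (0, 4) → Z = 36
The feasible region has finitely many vertices and no improving ray; the maximum is 160/3 at (2/3, 16/3).

bounded optimum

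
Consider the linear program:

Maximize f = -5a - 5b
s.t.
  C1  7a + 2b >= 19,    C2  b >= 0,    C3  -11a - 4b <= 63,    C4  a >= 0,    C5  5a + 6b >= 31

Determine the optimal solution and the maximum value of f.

a = 13/8, b = 61/16, maximum f = -435/16

Vertices and f = -5a - 5b:
  (0, 19/2) → f = -95/2
  (13/8, 61/16) → f = -435/16
  (31/5, 0) → f = -31
The feasible region is unbounded (it extends along (0, 1), (1, 0)), but f strictly decreases along every unbounded feasible direction, so there is no improving ray and the maximum is attained at a vertex.

At the optimal vertex, 7a + 2b = 19 and 5a + 6b = 31.
Solving simultaneously gives a = 13/8, b = 61/16.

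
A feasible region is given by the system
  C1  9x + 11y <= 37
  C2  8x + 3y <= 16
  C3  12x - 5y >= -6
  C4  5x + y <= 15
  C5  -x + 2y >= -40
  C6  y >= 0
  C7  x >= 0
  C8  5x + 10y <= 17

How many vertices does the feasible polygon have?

5

Intersecting each pair of boundary lines and keeping only the points that satisfy every inequality leaves:
  (2, 0)
  (109/65, 56/65)
  (0, 6/5)
  (5/29, 234/145)
  (0, 0)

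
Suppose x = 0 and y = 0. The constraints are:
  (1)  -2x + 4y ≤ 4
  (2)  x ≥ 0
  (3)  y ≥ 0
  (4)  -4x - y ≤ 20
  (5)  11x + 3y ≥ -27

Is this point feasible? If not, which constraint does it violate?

feasible

(1): 0 ≤ 4 ✓
(2): 0 ≥ 0 ✓
(3): 0 ≥ 0 ✓
(4): 0 ≤ 20 ✓
(5): 0 ≥ -27 ✓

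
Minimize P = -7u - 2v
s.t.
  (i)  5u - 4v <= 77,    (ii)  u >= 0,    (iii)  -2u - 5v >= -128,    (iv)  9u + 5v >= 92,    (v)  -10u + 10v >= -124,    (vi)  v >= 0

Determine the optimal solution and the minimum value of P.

u = 190/7, v = 516/35, minimum P = -7682/35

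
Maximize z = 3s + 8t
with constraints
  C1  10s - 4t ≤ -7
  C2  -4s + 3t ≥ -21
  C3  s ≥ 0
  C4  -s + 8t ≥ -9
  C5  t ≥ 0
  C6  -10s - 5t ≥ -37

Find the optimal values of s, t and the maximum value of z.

s = 0, t = 37/5, maximum z = 296/5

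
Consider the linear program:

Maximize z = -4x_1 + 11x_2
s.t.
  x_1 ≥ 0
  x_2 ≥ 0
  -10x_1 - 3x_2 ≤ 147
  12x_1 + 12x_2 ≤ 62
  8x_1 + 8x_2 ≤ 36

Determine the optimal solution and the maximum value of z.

x_1 = 0, x_2 = 9/2, maximum z = 99/2

Corner points and z = -4x_1 + 11x_2:
  (0, 0) → z = 0
  (0, 9/2) → z = 99/2
  (9/2, 0) → z = -18

The optimum lies where x_1 = 0 and 8x_1 + 8x_2 = 36.
Solving simultaneously gives x_1 = 0, x_2 = 9/2.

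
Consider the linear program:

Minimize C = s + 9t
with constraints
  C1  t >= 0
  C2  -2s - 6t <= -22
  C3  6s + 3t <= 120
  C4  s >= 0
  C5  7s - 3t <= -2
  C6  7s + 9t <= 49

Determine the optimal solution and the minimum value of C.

Feasible corners and C = s + 9t:
  (0, 11/3) → C = 33
  (9/8, 79/24) → C = 123/4
  (0, 49/9) → C = 49
  (43/28, 17/4) → C = 557/14

s = 9/8, t = 79/24, minimum C = 123/4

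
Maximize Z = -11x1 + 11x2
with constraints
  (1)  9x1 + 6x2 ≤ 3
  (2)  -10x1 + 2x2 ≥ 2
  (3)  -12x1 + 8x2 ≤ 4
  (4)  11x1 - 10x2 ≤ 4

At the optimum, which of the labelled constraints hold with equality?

(2) and (3)

Extreme points and Z = -11x1 + 11x2:
  (-1/7, 2/7) → Z = 33/7
  (-14/39, -31/39) → Z = -187/39
  (-9/4, -23/8) → Z = -55/8

The maximum is at (-1/7, 2/7). Substituting into each constraint, equality holds for (2) and (3); the remaining constraints have slack.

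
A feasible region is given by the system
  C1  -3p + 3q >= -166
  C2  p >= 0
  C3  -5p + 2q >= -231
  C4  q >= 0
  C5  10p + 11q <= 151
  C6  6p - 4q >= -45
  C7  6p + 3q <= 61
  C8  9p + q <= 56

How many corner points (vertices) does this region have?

Of the 28 pairwise boundary intersections, those satisfying every inequality are:
  (0, 0)
  (0, 45/4)
  (56/9, 0)
  (109/106, 678/53)
  (465/89, 799/89)

5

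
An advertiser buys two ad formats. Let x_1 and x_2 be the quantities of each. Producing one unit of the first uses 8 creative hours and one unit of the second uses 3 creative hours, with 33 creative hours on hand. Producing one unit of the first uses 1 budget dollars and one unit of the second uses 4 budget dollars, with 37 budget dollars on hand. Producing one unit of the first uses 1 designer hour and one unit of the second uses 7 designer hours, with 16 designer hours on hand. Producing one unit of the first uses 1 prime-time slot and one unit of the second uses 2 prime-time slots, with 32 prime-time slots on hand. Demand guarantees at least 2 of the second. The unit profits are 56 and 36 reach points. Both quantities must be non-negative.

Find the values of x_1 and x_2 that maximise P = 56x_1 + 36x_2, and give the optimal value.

Extreme points and P = 56x_1 + 36x_2:
  (0, 16/7) → P = 576/7
  (0, 2) → P = 72
  (2, 2) → P = 184

x_1 = 2, x_2 = 2, maximum P = 184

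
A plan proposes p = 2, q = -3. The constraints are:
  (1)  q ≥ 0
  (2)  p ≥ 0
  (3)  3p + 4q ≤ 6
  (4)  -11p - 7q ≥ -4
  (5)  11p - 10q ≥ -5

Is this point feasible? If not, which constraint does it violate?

not feasible — violates (1)

Constraint (1): q = -3, which is not ≥ 0. All other constraints are satisfied.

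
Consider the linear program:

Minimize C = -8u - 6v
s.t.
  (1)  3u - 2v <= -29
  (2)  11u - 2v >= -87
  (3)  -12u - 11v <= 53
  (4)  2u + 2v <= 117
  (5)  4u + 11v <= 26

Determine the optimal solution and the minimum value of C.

u = -267/41, v = 194/41, minimum C = 972/41

Feasible corners and C = -8u - 6v:
  (-29/4, 29/8) → C = 145/4
  (-267/41, 194/41) → C = 972/41
  (-905/129, 634/129) → C = 3436/129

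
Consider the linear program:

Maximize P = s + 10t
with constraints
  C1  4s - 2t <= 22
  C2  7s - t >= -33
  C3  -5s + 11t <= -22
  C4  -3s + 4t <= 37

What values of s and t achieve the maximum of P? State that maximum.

Corner points and P = s + 10t:
  (-44/5, -143/5) → P = -1474/5
  (99/17, 11/17) → P = 209/17
  (-385/72, -319/72) → P = -3575/72

At the optimal vertex, 4s - 2t = 22 and -5s + 11t = -22.
Solving simultaneously gives s = 99/17, t = 11/17.

s = 99/17, t = 11/17, maximum P = 209/17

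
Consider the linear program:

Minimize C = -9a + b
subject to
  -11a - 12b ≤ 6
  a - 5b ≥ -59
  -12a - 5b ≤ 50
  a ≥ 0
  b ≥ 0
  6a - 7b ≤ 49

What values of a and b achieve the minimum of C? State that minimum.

Vertices and C = -9a + b:
  (0, 59/5) → C = 59/5
  (658/23, 403/23) → C = -5519/23
  (0, 0) → C = 0
  (49/6, 0) → C = -147/2

The binding constraints are a - 5b = -59 and 6a - 7b = 49.
Solving simultaneously gives a = 658/23, b = 403/23.

a = 658/23, b = 403/23, minimum C = -5519/23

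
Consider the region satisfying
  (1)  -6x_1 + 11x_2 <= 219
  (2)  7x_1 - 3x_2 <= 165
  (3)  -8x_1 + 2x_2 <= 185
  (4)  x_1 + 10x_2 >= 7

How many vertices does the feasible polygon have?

The feasible vertices (each the meet of two boundaries and inside every other half-plane) are:
  (2472/59, 2523/59)
  (-1597/76, 321/38)
  (1671/73, -116/73)
  (-918/41, 241/82)

4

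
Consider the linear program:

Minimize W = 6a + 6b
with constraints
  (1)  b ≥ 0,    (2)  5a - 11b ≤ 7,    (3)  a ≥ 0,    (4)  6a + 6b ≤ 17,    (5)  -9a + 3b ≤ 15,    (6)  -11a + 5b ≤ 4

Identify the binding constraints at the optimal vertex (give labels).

(1) and (3)

Feasible corners and W = 6a + 6b:
  (7/5, 0) → W = 42/5
  (0, 0) → W = 0
  (229/96, 43/96) → W = 17
  (0, 4/5) → W = 24/5
  (61/96, 211/96) → W = 17

The minimum is at (0, 0). Substituting into each constraint, equality holds for (1) and (3); the remaining constraints have slack.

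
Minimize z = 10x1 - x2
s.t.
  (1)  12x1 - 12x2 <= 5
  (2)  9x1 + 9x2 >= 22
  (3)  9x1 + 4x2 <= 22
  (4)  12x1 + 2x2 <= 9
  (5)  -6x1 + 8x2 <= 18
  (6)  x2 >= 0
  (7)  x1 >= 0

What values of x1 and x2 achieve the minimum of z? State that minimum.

Corner points and z = 10x1 - x2:
  (37/90, 61/30) → z = 187/90
  (1/9, 7/3) → z = -11/9
  (1/3, 5/2) → z = 5/6

x1 = 1/9, x2 = 7/3, minimum z = -11/9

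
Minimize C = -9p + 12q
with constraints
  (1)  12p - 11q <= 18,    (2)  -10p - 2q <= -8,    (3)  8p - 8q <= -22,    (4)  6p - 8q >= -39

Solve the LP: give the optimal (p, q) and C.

Extreme points and C = -9p + 12q:
  (5/24, 71/24) → C = 269/8
  (-7/46, 219/46) → C = 117/2
  (17/2, 45/4) → C = 117/2

At the optimal vertex, -10p - 2q = -8 and 8p - 8q = -22.
Solving simultaneously gives p = 5/24, q = 71/24.

p = 5/24, q = 71/24, minimum C = 269/8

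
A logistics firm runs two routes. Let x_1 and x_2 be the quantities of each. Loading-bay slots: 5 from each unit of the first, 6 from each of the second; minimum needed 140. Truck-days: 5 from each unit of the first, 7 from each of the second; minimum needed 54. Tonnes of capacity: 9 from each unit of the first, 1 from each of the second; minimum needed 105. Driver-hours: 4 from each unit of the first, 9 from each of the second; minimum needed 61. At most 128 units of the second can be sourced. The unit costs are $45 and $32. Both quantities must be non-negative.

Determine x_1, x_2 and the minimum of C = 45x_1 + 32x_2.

x_1 = 10, x_2 = 15, minimum C = 930

Feasible corners and C = 45x_1 + 32x_2:
  (0, 105) → C = 3360
  (0, 128) → C = 4096
  (28, 0) → C = 1260
  (10, 15) → C = 930
The feasible region is unbounded (it extends along (1, 0)), but C strictly increases along every unbounded feasible direction, so there is no improving ray and the minimum is attained at a vertex.

At the optimal vertex, 5x_1 + 6x_2 = 140 and 9x_1 + x_2 = 105.
Solving simultaneously gives x_1 = 10, x_2 = 15.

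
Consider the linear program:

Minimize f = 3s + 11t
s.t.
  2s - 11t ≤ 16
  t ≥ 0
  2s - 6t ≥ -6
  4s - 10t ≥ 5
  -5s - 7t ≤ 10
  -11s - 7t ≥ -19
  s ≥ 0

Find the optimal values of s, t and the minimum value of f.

s = 5/4, t = 0, minimum f = 15/4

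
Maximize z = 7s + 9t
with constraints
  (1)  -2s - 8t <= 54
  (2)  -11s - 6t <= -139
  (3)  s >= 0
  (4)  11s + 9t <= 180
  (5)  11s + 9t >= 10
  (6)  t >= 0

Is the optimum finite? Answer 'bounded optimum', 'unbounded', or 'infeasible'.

bounded optimum

Corner points and z = 7s + 9t:
  (57/11, 41/3) → z = 1752/11
  (139/11, 0) → z = 973/11
  (180/11, 0) → z = 1260/11
The feasible region has finitely many vertices and no improving ray; the maximum is 1752/11 at (57/11, 41/3).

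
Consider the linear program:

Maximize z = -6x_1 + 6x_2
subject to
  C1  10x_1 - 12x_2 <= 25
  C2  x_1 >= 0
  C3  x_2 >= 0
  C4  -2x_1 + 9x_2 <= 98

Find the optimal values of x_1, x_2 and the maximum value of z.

Corner points and z = -6x_1 + 6x_2:
  (5/2, 0) → z = -15
  (467/22, 515/33) → z = -371/11
  (0, 0) → z = 0
  (0, 98/9) → z = 196/3

x_1 = 0, x_2 = 98/9, maximum z = 196/3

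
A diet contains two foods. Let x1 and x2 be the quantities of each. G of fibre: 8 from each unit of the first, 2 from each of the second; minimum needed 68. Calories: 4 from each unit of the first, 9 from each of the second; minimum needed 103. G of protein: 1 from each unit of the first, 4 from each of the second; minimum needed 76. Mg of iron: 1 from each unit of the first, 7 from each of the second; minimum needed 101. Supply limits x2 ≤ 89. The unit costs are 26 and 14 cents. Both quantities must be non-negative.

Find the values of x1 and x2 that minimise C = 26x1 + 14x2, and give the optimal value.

The feasible region is unbounded (it extends along (1, 0)), but C strictly increases along every unbounded feasible direction, so there is no improving ray and the minimum is attained at a vertex.

x1 = 4, x2 = 18, minimum C = 356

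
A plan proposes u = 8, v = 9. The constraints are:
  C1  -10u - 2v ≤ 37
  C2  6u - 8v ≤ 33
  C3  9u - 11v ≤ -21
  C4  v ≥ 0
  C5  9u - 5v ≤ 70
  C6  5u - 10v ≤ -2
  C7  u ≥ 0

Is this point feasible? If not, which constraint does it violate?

feasible

C1: -98 ≤ 37 ✓
C2: -24 ≤ 33 ✓
C3: -27 ≤ -21 ✓
C4: 9 ≥ 0 ✓
C5: 27 ≤ 70 ✓
C6: -50 ≤ -2 ✓
C7: 8 ≥ 0 ✓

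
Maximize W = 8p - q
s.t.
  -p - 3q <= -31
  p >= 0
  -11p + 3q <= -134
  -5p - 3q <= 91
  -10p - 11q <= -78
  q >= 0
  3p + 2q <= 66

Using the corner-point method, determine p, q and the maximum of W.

Corner points and W = 8p - q:
  (55/4, 23/4) → W = 417/4
  (136/7, 27/7) → W = 1061/7
  (466/31, 324/31) → W = 3404/31

p = 136/7, q = 27/7, maximum W = 1061/7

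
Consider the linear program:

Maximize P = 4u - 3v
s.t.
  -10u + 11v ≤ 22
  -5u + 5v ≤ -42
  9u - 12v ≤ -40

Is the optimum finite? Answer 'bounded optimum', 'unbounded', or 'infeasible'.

From the feasible point (572/5, 106), moving in the direction (11, 10) keeps every constraint satisfied while P increases without bound.

unbounded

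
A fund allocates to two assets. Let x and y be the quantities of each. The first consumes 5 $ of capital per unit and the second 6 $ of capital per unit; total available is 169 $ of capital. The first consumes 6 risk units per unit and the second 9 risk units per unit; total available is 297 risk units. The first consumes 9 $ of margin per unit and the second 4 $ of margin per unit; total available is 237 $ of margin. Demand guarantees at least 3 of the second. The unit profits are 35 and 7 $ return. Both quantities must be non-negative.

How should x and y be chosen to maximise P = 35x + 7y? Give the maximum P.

x = 25, y = 3, maximum P = 896

Corner points and P = 35x + 7y:
  (0, 169/6) → P = 1183/6
  (0, 3) → P = 21
  (373/17, 168/17) → P = 14231/17
  (25, 3) → P = 896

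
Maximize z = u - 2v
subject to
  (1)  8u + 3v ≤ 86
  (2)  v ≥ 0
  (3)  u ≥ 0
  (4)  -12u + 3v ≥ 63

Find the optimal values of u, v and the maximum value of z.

u = 0, v = 21, maximum z = -42

At the optimal vertex, u = 0 and -12u + 3v = 63.
Solving simultaneously gives u = 0, v = 21.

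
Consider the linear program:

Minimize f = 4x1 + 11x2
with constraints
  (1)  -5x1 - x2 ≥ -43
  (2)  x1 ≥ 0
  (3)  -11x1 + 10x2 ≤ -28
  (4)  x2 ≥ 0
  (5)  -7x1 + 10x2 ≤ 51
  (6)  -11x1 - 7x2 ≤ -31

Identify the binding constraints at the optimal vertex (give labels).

Vertices and f = 4x1 + 11x2:
  (458/61, 333/61) → f = 5495/61
  (43/5, 0) → f = 172/5
  (46/17, 3/17) → f = 217/17
  (31/11, 0) → f = 124/11

The minimum is at (31/11, 0). Substituting into each constraint, equality holds for (4) and (6); the remaining constraints have slack.

(4) and (6)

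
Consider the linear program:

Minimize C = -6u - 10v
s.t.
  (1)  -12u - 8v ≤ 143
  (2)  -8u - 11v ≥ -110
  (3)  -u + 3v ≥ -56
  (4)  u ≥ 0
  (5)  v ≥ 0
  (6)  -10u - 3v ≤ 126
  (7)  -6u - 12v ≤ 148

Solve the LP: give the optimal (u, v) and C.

u = 0, v = 10, minimum C = -100

Corner points and C = -6u - 10v:
  (0, 10) → C = -100
  (55/4, 0) → C = -165/2
  (0, 0) → C = 0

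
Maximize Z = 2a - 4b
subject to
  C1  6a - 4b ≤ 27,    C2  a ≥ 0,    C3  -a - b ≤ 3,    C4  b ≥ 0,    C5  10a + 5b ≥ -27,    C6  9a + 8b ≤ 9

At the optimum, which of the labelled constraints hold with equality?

Corner points and Z = 2a - 4b:
  (0, 0) → Z = 0
  (0, 9/8) → Z = -9/2
  (1, 0) → Z = 2

The maximum is at (1, 0). Substituting into each constraint, equality holds for C4 and C6; the remaining constraints have slack.

C4 and C6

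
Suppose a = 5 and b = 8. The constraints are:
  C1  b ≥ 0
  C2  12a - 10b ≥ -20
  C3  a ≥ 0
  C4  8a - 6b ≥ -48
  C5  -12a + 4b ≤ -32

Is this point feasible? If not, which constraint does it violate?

Constraint C5: -12a + 4b = -28, which is not ≤ -32. All other constraints are satisfied.

not feasible — violates C5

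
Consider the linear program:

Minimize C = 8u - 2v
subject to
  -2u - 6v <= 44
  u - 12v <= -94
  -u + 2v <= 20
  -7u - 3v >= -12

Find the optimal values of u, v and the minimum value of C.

u = -26/5, v = 37/5, minimum C = -282/5

The optimum lies where u - 12v = -94 and -u + 2v = 20.
Solving simultaneously gives u = -26/5, v = 37/5.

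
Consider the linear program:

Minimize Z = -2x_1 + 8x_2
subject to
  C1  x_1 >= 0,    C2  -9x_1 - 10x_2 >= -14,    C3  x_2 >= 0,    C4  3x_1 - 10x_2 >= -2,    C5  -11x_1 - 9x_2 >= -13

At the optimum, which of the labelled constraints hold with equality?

C3 and C5

Corner points and Z = -2x_1 + 8x_2:
  (0, 0) → Z = 0
  (0, 1/5) → Z = 8/5
  (13/11, 0) → Z = -26/11
  (112/137, 61/137) → Z = 264/137

The minimum is at (13/11, 0). Substituting into each constraint, equality holds for C3 and C5; the remaining constraints have slack.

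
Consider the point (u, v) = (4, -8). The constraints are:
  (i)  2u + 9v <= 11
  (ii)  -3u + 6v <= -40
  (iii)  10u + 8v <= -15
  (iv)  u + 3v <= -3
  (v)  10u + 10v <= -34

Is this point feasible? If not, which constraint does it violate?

(i): -64 ≤ 11 ✓
(ii): -60 ≤ -40 ✓
(iii): -24 ≤ -15 ✓
(iv): -20 ≤ -3 ✓
(v): -40 ≤ -34 ✓

feasible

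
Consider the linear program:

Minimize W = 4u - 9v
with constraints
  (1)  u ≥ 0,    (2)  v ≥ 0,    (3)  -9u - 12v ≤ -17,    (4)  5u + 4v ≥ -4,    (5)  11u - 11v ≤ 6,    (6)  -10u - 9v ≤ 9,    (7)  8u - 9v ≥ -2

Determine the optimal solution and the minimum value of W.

u = 76/11, v = 70/11, minimum W = -326/11

Extreme points and W = 4u - 9v:
  (37/33, 19/33) → W = -23/33
  (43/59, 154/177) → W = -290/59
  (76/11, 70/11) → W = -326/11

The optimum lies where 11u - 11v = 6 and 8u - 9v = -2.
Solving simultaneously gives u = 76/11, v = 70/11.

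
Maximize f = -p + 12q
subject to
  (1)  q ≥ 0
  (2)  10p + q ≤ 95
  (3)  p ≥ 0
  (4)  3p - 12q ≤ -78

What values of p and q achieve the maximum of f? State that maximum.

p = 0, q = 95, maximum f = 1140

At the optimal vertex, 10p + q = 95 and p = 0.
Solving simultaneously gives p = 0, q = 95.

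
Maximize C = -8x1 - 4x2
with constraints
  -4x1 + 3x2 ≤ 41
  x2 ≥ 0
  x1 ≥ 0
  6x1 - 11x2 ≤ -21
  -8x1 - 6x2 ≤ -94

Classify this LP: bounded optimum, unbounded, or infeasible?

bounded optimum

Vertices and C = -8x1 - 4x2:
  (3/4, 44/3) → C = -194/3
  (227/31, 183/31) → C = -2548/31
The feasible region has finitely many vertices and no improving ray; the maximum is -194/3 at (3/4, 44/3).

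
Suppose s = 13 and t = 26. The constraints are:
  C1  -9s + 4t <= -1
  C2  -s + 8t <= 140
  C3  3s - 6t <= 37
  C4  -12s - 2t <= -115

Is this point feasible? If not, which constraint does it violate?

not feasible — violates C2

Constraint C2: -s + 8t = 195, which is not ≤ 140. All other constraints are satisfied.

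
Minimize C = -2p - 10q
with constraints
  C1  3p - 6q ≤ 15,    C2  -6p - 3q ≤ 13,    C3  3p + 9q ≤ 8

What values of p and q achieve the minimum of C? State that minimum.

p = -47/15, q = 29/15, minimum C = -196/15

Vertices and C = -2p - 10q:
  (-11/15, -43/15) → C = 452/15
  (61/15, -7/15) → C = -52/15
  (-47/15, 29/15) → C = -196/15

At the optimal vertex, -6p - 3q = 13 and 3p + 9q = 8.
Solving simultaneously gives p = -47/15, q = 29/15.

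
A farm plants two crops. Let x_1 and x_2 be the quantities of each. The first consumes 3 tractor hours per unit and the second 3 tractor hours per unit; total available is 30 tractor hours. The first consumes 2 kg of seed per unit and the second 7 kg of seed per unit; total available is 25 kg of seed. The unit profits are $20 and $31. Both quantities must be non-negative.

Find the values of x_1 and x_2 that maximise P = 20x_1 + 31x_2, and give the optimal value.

x_1 = 9, x_2 = 1, maximum P = 211

Extreme points and P = 20x_1 + 31x_2:
  (0, 0) → P = 0
  (0, 25/7) → P = 775/7
  (10, 0) → P = 200
  (9, 1) → P = 211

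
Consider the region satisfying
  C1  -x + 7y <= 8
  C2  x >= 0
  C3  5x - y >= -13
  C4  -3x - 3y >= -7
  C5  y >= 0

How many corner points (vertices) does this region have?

Pairwise boundary intersections that survive every other constraint:
  (0, 8/7)
  (25/24, 31/24)
  (0, 0)
  (7/3, 0)

4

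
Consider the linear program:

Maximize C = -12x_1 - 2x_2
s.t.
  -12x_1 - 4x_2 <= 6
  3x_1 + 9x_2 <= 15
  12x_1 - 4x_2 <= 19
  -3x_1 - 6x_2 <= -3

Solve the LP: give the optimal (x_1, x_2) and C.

x_1 = -19/16, x_2 = 33/16, maximum C = 81/8

Corner points and C = -12x_1 - 2x_2:
  (-19/16, 33/16) → C = 81/8
  (-4/5, 9/10) → C = 39/5
  (77/40, 41/40) → C = -503/20
  (3/2, -1/4) → C = -35/2

At the optimal vertex, -12x_1 - 4x_2 = 6 and 3x_1 + 9x_2 = 15.
Solving simultaneously gives x_1 = -19/16, x_2 = 33/16.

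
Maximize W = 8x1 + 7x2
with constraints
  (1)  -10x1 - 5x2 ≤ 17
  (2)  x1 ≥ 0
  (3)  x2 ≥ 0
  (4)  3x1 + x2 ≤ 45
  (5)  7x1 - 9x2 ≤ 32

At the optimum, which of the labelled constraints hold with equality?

Vertices and W = 8x1 + 7x2:
  (0, 0) → W = 0
  (0, 45) → W = 315
  (32/7, 0) → W = 256/7
  (437/34, 219/34) → W = 5029/34

The maximum is at (0, 45). Substituting into each constraint, equality holds for (2) and (4); the remaining constraints have slack.

(2) and (4)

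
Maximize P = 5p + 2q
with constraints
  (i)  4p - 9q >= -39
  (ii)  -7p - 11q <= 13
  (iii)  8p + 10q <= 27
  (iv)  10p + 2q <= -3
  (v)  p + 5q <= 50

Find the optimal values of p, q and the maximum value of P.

Corner points and P = 5p + 2q:
  (-546/107, 221/107) → P = -2288/107
  (-21/16, 15/4) → P = 15/16
  (-7/96, -109/96) → P = -253/96
  (-1, 7/2) → P = 2

p = -1, q = 7/2, maximum P = 2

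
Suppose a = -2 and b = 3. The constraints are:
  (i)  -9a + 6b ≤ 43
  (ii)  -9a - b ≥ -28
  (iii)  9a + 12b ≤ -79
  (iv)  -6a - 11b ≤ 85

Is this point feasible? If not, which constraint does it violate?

not feasible — violates (iii)

Constraint (iii): 9a + 12b = 18, which is not ≤ -79. All other constraints are satisfied.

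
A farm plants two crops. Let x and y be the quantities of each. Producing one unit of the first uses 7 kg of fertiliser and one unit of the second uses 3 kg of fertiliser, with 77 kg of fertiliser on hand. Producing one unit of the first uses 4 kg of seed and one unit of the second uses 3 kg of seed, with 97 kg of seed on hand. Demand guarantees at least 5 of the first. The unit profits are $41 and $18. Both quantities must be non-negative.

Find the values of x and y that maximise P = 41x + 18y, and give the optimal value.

Vertices and P = 41x + 18y:
  (11, 0) → P = 451
  (5, 0) → P = 205
  (5, 14) → P = 457

x = 5, y = 14, maximum P = 457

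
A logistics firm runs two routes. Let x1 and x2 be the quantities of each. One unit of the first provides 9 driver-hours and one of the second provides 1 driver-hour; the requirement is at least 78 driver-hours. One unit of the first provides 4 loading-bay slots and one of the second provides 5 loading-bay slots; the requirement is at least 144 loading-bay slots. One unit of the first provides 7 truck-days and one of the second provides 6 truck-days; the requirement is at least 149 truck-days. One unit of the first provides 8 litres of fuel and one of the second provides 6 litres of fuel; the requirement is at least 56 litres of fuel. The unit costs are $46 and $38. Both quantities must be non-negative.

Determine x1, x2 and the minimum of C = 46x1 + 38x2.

x1 = 6, x2 = 24, minimum C = 1188

Feasible corners and C = 46x1 + 38x2:
  (0, 78) → C = 2964
  (36, 0) → C = 1656
  (6, 24) → C = 1188
The feasible region is unbounded (it extends along (0, 1), (1, 0)), but C strictly increases along every unbounded feasible direction, so there is no improving ray and the minimum is attained at a vertex.

At the optimal vertex, 9x1 + x2 = 78 and 4x1 + 5x2 = 144.
Solving simultaneously gives x1 = 6, x2 = 24.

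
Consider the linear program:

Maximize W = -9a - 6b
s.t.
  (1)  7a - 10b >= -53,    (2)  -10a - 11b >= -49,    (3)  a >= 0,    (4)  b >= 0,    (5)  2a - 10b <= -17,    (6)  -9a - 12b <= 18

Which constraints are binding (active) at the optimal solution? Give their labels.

(3) and (5)

Feasible corners and W = -9a - 6b:
  (0, 49/11) → W = -294/11
  (303/122, 134/61) → W = -4335/122
  (0, 17/10) → W = -51/5

The maximum is at (0, 17/10). Substituting into each constraint, equality holds for (3) and (5); the remaining constraints have slack.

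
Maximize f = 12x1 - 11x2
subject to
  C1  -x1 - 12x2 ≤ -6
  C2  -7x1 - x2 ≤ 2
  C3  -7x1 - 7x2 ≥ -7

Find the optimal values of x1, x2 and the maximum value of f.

x1 = 6/11, x2 = 5/11, maximum f = 17/11

Feasible corners and f = 12x1 - 11x2:
  (-30/83, 44/83) → f = -844/83
  (6/11, 5/11) → f = 17/11
  (-1/2, 3/2) → f = -45/2

The binding constraints are -x1 - 12x2 = -6 and -7x1 - 7x2 = -7.
Solving simultaneously gives x1 = 6/11, x2 = 5/11.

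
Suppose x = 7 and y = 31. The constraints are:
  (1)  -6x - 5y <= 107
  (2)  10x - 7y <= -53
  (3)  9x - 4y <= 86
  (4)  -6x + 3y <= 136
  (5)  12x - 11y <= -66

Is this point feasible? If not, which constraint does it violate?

(1): -197 ≤ 107 ✓
(2): -147 ≤ -53 ✓
(3): -61 ≤ 86 ✓
(4): 51 ≤ 136 ✓
(5): -257 ≤ -66 ✓

feasible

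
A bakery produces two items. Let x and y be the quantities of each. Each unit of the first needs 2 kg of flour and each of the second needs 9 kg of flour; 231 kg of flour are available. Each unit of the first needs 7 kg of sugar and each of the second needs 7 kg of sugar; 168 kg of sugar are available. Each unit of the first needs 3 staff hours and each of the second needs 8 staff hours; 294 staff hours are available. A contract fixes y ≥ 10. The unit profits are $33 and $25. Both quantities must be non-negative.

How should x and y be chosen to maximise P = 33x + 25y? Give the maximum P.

x = 14, y = 10, maximum P = 712

Extreme points and P = 33x + 25y:
  (0, 24) → P = 600
  (0, 10) → P = 250
  (14, 10) → P = 712

At the optimal vertex, 7x + 7y = 168 and y = 10.
Solving simultaneously gives x = 14, y = 10.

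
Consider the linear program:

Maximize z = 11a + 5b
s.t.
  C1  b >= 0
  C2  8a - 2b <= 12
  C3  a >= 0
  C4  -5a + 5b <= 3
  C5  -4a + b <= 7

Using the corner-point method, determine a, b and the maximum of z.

a = 11/5, b = 14/5, maximum z = 191/5

Vertices and z = 11a + 5b:
  (3/2, 0) → z = 33/2
  (0, 0) → z = 0
  (11/5, 14/5) → z = 191/5
  (0, 3/5) → z = 3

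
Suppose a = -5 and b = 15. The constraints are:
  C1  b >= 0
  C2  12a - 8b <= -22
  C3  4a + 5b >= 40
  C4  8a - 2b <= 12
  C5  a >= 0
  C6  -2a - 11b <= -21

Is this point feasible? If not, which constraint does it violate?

Constraint C5: a = -5, which is not ≥ 0. All other constraints are satisfied.

not feasible — violates C5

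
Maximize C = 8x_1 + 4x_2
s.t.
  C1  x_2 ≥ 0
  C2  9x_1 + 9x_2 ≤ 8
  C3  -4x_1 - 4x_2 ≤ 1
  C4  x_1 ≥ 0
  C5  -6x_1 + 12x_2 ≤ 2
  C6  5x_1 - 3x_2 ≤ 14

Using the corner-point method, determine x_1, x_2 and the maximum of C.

x_1 = 8/9, x_2 = 0, maximum C = 64/9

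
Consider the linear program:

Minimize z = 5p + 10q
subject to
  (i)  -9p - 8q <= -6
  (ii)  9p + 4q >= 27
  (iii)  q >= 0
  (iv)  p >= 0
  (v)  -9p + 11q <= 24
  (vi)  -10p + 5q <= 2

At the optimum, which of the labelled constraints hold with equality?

(ii) and (iii)

Feasible corners and z = 5p + 10q:
  (3, 0) → z = 15
  (127/85, 288/85) → z = 703/17
  (98/65, 222/65) → z = 542/13
The feasible region is unbounded (it extends along (11, 9), (1, 0)), but z strictly increases along every unbounded feasible direction, so there is no improving ray and the minimum is attained at a vertex.

The minimum is at (3, 0). Substituting into each constraint, equality holds for (ii) and (iii); the remaining constraints have slack.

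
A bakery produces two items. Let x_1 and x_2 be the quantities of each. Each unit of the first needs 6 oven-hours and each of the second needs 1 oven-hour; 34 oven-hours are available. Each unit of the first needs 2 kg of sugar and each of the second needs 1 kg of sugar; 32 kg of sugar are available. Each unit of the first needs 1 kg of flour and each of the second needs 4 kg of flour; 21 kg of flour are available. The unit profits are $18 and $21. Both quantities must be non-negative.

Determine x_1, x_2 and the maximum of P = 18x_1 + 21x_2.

Corner points and P = 18x_1 + 21x_2:
  (0, 0) → P = 0
  (0, 21/4) → P = 441/4
  (17/3, 0) → P = 102
  (5, 4) → P = 174

The binding constraints are 6x_1 + x_2 = 34 and x_1 + 4x_2 = 21.
Solving simultaneously gives x_1 = 5, x_2 = 4.

x_1 = 5, x_2 = 4, maximum P = 174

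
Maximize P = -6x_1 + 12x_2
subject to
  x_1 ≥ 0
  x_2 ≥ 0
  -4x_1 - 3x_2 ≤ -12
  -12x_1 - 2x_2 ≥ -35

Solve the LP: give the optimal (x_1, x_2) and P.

Extreme points and P = -6x_1 + 12x_2:
  (0, 4) → P = 48
  (0, 35/2) → P = 210
  (81/28, 1/7) → P = -219/14

At the optimal vertex, x_1 = 0 and -12x_1 - 2x_2 = -35.
Solving simultaneously gives x_1 = 0, x_2 = 35/2.

x_1 = 0, x_2 = 35/2, maximum P = 210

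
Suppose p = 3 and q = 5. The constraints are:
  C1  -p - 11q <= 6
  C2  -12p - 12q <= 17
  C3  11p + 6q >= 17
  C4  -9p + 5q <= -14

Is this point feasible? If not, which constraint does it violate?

Constraint C4: -9p + 5q = -2, which is not ≤ -14. All other constraints are satisfied.

not feasible — violates C4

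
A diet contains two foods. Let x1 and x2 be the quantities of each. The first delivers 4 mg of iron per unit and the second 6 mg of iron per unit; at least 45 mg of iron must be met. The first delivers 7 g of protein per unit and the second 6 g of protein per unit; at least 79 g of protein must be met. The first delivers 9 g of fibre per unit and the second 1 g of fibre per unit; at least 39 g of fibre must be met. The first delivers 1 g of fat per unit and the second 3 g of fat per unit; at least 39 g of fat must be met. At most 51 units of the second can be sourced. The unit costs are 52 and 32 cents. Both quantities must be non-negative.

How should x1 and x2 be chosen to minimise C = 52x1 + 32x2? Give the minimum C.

Feasible corners and C = 52x1 + 32x2:
  (0, 39) → C = 1248
  (0, 51) → C = 1632
  (39, 0) → C = 2028
  (3, 12) → C = 540
The feasible region is unbounded (it extends along (1, 0)), but C strictly increases along every unbounded feasible direction, so there is no improving ray and the minimum is attained at a vertex.

x1 = 3, x2 = 12, minimum C = 540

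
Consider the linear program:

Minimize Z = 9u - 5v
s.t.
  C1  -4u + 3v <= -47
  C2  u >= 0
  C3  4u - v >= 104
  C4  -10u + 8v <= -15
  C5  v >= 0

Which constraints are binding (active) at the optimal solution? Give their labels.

C1 and C3

Feasible corners and Z = 9u - 5v:
  (265/8, 57/2) → Z = 1245/8
  (331/2, 205) → Z = 929/2
  (26, 0) → Z = 234
The feasible region is unbounded (it extends along (4, 5), (1, 0)), but Z strictly increases along every unbounded feasible direction, so there is no improving ray and the minimum is attained at a vertex.

The minimum is at (265/8, 57/2). Substituting into each constraint, equality holds for C1 and C3; the remaining constraints have slack.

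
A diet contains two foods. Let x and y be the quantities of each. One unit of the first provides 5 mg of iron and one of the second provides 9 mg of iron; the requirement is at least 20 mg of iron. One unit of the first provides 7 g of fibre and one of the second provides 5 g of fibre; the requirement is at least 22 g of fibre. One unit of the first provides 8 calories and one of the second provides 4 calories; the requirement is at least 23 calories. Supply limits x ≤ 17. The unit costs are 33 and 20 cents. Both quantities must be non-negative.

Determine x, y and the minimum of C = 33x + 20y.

x = 9/4, y = 5/4, minimum C = 397/4

Vertices and C = 33x + 20y:
  (0, 23/4) → C = 115
  (4, 0) → C = 132
  (17, 0) → C = 561
  (49/19, 15/19) → C = 1917/19
  (9/4, 5/4) → C = 397/4
The feasible region is unbounded (it extends along (0, 1)), but C strictly increases along every unbounded feasible direction, so there is no improving ray and the minimum is attained at a vertex.

The binding constraints are 7x + 5y = 22 and 8x + 4y = 23.
Solving simultaneously gives x = 9/4, y = 5/4.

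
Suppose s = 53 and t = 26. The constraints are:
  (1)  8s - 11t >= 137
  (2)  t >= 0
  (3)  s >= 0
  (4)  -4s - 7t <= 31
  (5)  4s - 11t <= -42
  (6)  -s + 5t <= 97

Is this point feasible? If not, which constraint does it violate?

(1): 138 ≥ 137 ✓
(2): 26 ≥ 0 ✓
(3): 53 ≥ 0 ✓
(4): -394 ≤ 31 ✓
(5): -74 ≤ -42 ✓
(6): 77 ≤ 97 ✓

feasible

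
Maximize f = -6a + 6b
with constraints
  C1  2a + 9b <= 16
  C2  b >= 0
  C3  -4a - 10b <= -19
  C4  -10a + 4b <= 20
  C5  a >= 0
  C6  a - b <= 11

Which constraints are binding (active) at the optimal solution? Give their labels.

Vertices and f = -6a + 6b:
  (8, 0) → f = -48
  (11/16, 13/8) → f = 45/8
  (19/4, 0) → f = -57/2

The maximum is at (11/16, 13/8). Substituting into each constraint, equality holds for C1 and C3; the remaining constraints have slack.

C1 and C3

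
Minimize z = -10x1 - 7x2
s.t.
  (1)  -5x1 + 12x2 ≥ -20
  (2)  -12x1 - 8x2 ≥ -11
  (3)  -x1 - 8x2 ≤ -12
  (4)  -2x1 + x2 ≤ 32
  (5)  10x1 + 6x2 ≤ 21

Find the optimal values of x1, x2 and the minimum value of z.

Feasible corners and z = -10x1 - 7x2:
  (-1/11, 133/88) → z = -851/88
  (-35/4, 29/2) → z = -14
  (-244/17, 56/17) → z = 2048/17

At the optimal vertex, -12x1 - 8x2 = -11 and -2x1 + x2 = 32.
Solving simultaneously gives x1 = -35/4, x2 = 29/2.

x1 = -35/4, x2 = 29/2, minimum z = -14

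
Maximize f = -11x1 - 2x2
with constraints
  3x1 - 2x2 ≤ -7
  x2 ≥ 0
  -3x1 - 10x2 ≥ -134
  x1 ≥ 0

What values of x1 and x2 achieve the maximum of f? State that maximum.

x1 = 0, x2 = 7/2, maximum f = -7

Feasible corners and f = -11x1 - 2x2:
  (11/2, 47/4) → f = -84
  (0, 7/2) → f = -7
  (0, 67/5) → f = -134/5

At the optimal vertex, 3x1 - 2x2 = -7 and x1 = 0.
Solving simultaneously gives x1 = 0, x2 = 7/2.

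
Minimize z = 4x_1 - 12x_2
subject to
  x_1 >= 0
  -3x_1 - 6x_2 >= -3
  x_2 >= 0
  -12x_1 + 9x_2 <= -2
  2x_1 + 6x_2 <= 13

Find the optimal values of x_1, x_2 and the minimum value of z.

x_1 = 13/33, x_2 = 10/33, minimum z = -68/33

Extreme points and z = 4x_1 - 12x_2:
  (1, 0) → z = 4
  (13/33, 10/33) → z = -68/33
  (1/6, 0) → z = 2/3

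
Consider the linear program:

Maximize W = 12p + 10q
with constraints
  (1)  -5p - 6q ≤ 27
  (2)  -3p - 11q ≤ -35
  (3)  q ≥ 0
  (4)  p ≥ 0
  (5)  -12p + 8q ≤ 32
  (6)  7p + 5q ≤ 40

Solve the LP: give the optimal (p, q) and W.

Feasible corners and W = 12p + 10q:
  (0, 35/11) → W = 350/11
  (265/62, 125/62) → W = 2215/31
  (0, 4) → W = 40
  (40/29, 176/29) → W = 2240/29

p = 40/29, q = 176/29, maximum W = 2240/29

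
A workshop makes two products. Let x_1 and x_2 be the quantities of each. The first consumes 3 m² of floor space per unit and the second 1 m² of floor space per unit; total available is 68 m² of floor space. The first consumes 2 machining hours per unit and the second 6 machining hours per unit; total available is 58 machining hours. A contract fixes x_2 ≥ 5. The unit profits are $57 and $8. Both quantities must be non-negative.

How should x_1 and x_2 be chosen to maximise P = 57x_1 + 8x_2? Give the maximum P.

Corner points and P = 57x_1 + 8x_2:
  (0, 29/3) → P = 232/3
  (0, 5) → P = 40
  (14, 5) → P = 838

x_1 = 14, x_2 = 5, maximum P = 838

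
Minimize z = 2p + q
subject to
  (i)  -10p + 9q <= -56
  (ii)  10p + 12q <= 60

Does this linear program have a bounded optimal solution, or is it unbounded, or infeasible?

From the feasible point (202/35, 4/21), moving in the direction (-9, -10) keeps every constraint satisfied while z decreases without bound.

unbounded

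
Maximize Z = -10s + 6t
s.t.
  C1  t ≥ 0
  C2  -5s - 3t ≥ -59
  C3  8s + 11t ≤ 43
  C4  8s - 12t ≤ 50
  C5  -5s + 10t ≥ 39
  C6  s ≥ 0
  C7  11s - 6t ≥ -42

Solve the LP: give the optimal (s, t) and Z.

s = 0, t = 43/11, maximum Z = 258/11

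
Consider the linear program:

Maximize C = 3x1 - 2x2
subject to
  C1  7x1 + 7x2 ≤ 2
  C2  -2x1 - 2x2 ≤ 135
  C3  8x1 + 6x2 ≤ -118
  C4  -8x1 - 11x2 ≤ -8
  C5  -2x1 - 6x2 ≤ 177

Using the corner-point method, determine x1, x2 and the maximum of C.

The feasible region is unbounded (it extends along (-1, 1)), but C strictly decreases along every unbounded feasible direction, so there is no improving ray and the maximum is attained at a vertex.

The binding constraints are 8x1 + 6x2 = -118 and -8x1 - 11x2 = -8.
Solving simultaneously gives x1 = -673/20, x2 = 126/5.

x1 = -673/20, x2 = 126/5, maximum C = -3027/20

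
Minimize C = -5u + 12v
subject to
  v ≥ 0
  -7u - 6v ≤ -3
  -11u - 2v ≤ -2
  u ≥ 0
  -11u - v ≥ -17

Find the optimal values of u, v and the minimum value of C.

The binding constraints are v = 0 and -11u - v = -17.
Solving simultaneously gives u = 17/11, v = 0.

u = 17/11, v = 0, minimum C = -85/11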